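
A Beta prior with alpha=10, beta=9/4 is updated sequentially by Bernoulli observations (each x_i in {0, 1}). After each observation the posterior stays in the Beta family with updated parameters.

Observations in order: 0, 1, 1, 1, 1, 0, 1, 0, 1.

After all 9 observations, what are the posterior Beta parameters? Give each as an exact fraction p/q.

alpha=16, beta=21/4

obs 1: x=0 → posterior Beta(10, 13/4)
obs 2: x=1 → posterior Beta(11, 13/4)
obs 3: x=1 → posterior Beta(12, 13/4)
obs 4: x=1 → posterior Beta(13, 13/4)
obs 5: x=1 → posterior Beta(14, 13/4)
obs 6: x=0 → posterior Beta(14, 17/4)
obs 7: x=1 → posterior Beta(15, 17/4)
obs 8: x=0 → posterior Beta(15, 21/4)
obs 9: x=1 → posterior Beta(16, 21/4)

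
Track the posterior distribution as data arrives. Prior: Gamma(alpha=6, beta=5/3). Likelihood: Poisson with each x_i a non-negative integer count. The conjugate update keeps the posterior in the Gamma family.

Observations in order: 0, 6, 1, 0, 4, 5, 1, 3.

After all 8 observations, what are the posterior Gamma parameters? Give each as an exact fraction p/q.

obs 1: x=0 → posterior Gamma(6, 8/3)
obs 2: x=6 → posterior Gamma(12, 11/3)
obs 3: x=1 → posterior Gamma(13, 14/3)
obs 4: x=0 → posterior Gamma(13, 17/3)
obs 5: x=4 → posterior Gamma(17, 20/3)
obs 6: x=5 → posterior Gamma(22, 23/3)
obs 7: x=1 → posterior Gamma(23, 26/3)
obs 8: x=3 → posterior Gamma(26, 29/3)

alpha=26, beta=29/3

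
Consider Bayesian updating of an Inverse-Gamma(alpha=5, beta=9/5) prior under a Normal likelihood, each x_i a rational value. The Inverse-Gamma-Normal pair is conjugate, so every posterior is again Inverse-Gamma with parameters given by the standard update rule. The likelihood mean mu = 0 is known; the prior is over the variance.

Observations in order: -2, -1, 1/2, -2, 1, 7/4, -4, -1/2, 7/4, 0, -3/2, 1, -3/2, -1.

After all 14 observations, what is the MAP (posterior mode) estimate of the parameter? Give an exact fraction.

1709/1040

obs 1: x=-2 → posterior Inverse-Gamma(11/2, 19/5)
obs 2: x=-1 → posterior Inverse-Gamma(6, 43/10)
obs 3: x=1/2 → posterior Inverse-Gamma(13/2, 177/40)
obs 4: x=-2 → posterior Inverse-Gamma(7, 257/40)
obs 5: x=1 → posterior Inverse-Gamma(15/2, 277/40)
obs 6: x=7/4 → posterior Inverse-Gamma(8, 1353/160)
obs 7: x=-4 → posterior Inverse-Gamma(17/2, 2633/160)
obs 8: x=-1/2 → posterior Inverse-Gamma(9, 2653/160)
obs 9: x=7/4 → posterior Inverse-Gamma(19/2, 1449/80)
obs 10: x=0 → posterior Inverse-Gamma(10, 1449/80)
obs 11: x=-3/2 → posterior Inverse-Gamma(21/2, 1539/80)
obs 12: x=1 → posterior Inverse-Gamma(11, 1579/80)
obs 13: x=-3/2 → posterior Inverse-Gamma(23/2, 1669/80)
obs 14: x=-1 → posterior Inverse-Gamma(12, 1709/80)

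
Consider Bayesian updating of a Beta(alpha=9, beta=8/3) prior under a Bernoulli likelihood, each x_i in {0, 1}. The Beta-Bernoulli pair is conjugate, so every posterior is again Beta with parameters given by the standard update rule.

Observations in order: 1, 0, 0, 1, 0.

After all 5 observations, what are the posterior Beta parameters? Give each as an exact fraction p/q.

obs 1: x=1 → posterior Beta(10, 8/3)
obs 2: x=0 → posterior Beta(10, 11/3)
obs 3: x=0 → posterior Beta(10, 14/3)
obs 4: x=1 → posterior Beta(11, 14/3)
obs 5: x=0 → posterior Beta(11, 17/3)

alpha=11, beta=17/3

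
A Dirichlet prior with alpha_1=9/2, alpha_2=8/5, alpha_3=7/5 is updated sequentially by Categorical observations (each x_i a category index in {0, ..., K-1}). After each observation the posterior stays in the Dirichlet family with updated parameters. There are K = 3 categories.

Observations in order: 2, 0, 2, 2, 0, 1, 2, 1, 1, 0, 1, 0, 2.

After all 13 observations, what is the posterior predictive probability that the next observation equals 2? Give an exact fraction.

obs 1: x=2 → posterior Dirichlet(9/2, 8/5, 12/5)
obs 2: x=0 → posterior Dirichlet(11/2, 8/5, 12/5)
obs 3: x=2 → posterior Dirichlet(11/2, 8/5, 17/5)
obs 4: x=2 → posterior Dirichlet(11/2, 8/5, 22/5)
obs 5: x=0 → posterior Dirichlet(13/2, 8/5, 22/5)
obs 6: x=1 → posterior Dirichlet(13/2, 13/5, 22/5)
obs 7: x=2 → posterior Dirichlet(13/2, 13/5, 27/5)
obs 8: x=1 → posterior Dirichlet(13/2, 18/5, 27/5)
obs 9: x=1 → posterior Dirichlet(13/2, 23/5, 27/5)
obs 10: x=0 → posterior Dirichlet(15/2, 23/5, 27/5)
obs 11: x=1 → posterior Dirichlet(15/2, 28/5, 27/5)
obs 12: x=0 → posterior Dirichlet(17/2, 28/5, 27/5)
obs 13: x=2 → posterior Dirichlet(17/2, 28/5, 32/5)

64/205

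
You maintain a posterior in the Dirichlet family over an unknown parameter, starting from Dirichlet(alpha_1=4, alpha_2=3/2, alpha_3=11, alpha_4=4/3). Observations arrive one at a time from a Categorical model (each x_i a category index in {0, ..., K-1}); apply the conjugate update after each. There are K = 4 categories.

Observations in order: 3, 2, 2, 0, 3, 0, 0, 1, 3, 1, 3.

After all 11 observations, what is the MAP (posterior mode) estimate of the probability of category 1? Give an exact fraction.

15/149

obs 1: x=3 → posterior Dirichlet(4, 3/2, 11, 7/3)
obs 2: x=2 → posterior Dirichlet(4, 3/2, 12, 7/3)
obs 3: x=2 → posterior Dirichlet(4, 3/2, 13, 7/3)
obs 4: x=0 → posterior Dirichlet(5, 3/2, 13, 7/3)
obs 5: x=3 → posterior Dirichlet(5, 3/2, 13, 10/3)
obs 6: x=0 → posterior Dirichlet(6, 3/2, 13, 10/3)
obs 7: x=0 → posterior Dirichlet(7, 3/2, 13, 10/3)
obs 8: x=1 → posterior Dirichlet(7, 5/2, 13, 10/3)
obs 9: x=3 → posterior Dirichlet(7, 5/2, 13, 13/3)
obs 10: x=1 → posterior Dirichlet(7, 7/2, 13, 13/3)
obs 11: x=3 → posterior Dirichlet(7, 7/2, 13, 16/3)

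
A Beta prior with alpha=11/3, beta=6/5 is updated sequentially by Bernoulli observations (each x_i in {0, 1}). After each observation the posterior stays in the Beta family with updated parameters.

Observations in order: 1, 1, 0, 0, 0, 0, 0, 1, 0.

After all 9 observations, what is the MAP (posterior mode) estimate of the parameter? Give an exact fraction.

85/178

obs 1: x=1 → posterior Beta(14/3, 6/5)
obs 2: x=1 → posterior Beta(17/3, 6/5)
obs 3: x=0 → posterior Beta(17/3, 11/5)
obs 4: x=0 → posterior Beta(17/3, 16/5)
obs 5: x=0 → posterior Beta(17/3, 21/5)
obs 6: x=0 → posterior Beta(17/3, 26/5)
obs 7: x=0 → posterior Beta(17/3, 31/5)
obs 8: x=1 → posterior Beta(20/3, 31/5)
obs 9: x=0 → posterior Beta(20/3, 36/5)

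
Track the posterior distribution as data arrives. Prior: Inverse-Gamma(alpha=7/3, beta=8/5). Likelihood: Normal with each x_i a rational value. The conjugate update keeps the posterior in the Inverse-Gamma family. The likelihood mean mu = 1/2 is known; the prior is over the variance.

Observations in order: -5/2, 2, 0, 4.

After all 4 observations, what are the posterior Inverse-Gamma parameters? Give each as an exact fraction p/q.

obs 1: x=-5/2 → posterior Inverse-Gamma(17/6, 61/10)
obs 2: x=2 → posterior Inverse-Gamma(10/3, 289/40)
obs 3: x=0 → posterior Inverse-Gamma(23/6, 147/20)
obs 4: x=4 → posterior Inverse-Gamma(13/3, 539/40)

alpha=13/3, beta=539/40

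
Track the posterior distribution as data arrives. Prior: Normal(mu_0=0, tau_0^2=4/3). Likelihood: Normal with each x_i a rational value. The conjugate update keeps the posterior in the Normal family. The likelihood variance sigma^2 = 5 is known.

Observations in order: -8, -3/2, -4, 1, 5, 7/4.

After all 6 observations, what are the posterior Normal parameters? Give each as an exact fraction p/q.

mu_0=-23/39, tau_0^2=20/39

obs 1: x=-8 → posterior Normal(-32/19, 20/19)
obs 2: x=-3/2 → posterior Normal(-38/23, 20/23)
obs 3: x=-4 → posterior Normal(-2, 20/27)
obs 4: x=1 → posterior Normal(-50/31, 20/31)
obs 5: x=5 → posterior Normal(-6/7, 4/7)
obs 6: x=7/4 → posterior Normal(-23/39, 20/39)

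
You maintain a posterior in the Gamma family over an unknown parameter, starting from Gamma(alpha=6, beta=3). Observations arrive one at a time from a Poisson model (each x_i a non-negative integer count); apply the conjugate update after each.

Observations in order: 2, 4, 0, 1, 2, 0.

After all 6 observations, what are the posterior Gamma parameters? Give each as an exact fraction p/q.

alpha=15, beta=9

obs 1: x=2 → posterior Gamma(8, 4)
obs 2: x=4 → posterior Gamma(12, 5)
obs 3: x=0 → posterior Gamma(12, 6)
obs 4: x=1 → posterior Gamma(13, 7)
obs 5: x=2 → posterior Gamma(15, 8)
obs 6: x=0 → posterior Gamma(15, 9)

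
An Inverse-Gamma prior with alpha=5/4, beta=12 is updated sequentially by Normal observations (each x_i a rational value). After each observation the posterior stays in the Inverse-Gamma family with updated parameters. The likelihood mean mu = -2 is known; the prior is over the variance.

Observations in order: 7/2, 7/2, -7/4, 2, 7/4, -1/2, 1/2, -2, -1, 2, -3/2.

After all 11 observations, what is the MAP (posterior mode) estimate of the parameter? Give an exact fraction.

1123/124

obs 1: x=7/2 → posterior Inverse-Gamma(7/4, 217/8)
obs 2: x=7/2 → posterior Inverse-Gamma(9/4, 169/4)
obs 3: x=-7/4 → posterior Inverse-Gamma(11/4, 1353/32)
obs 4: x=2 → posterior Inverse-Gamma(13/4, 1609/32)
obs 5: x=7/4 → posterior Inverse-Gamma(15/4, 917/16)
obs 6: x=-1/2 → posterior Inverse-Gamma(17/4, 935/16)
obs 7: x=1/2 → posterior Inverse-Gamma(19/4, 985/16)
obs 8: x=-2 → posterior Inverse-Gamma(21/4, 985/16)
obs 9: x=-1 → posterior Inverse-Gamma(23/4, 993/16)
obs 10: x=2 → posterior Inverse-Gamma(25/4, 1121/16)
obs 11: x=-3/2 → posterior Inverse-Gamma(27/4, 1123/16)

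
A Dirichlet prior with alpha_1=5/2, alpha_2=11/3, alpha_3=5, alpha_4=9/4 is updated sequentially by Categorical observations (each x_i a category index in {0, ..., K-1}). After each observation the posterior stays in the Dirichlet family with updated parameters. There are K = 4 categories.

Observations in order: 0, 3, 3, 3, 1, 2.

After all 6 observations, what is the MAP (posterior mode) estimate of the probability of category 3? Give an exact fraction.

obs 1: x=0 → posterior Dirichlet(7/2, 11/3, 5, 9/4)
obs 2: x=3 → posterior Dirichlet(7/2, 11/3, 5, 13/4)
obs 3: x=3 → posterior Dirichlet(7/2, 11/3, 5, 17/4)
obs 4: x=3 → posterior Dirichlet(7/2, 11/3, 5, 21/4)
obs 5: x=1 → posterior Dirichlet(7/2, 14/3, 5, 21/4)
obs 6: x=2 → posterior Dirichlet(7/2, 14/3, 6, 21/4)

51/185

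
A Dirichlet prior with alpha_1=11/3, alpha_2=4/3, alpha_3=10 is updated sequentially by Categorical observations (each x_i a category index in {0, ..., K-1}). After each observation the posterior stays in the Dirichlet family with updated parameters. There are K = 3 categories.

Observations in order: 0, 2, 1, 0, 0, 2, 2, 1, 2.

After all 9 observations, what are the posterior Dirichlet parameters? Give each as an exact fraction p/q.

alpha_1=20/3, alpha_2=10/3, alpha_3=14

obs 1: x=0 → posterior Dirichlet(14/3, 4/3, 10)
obs 2: x=2 → posterior Dirichlet(14/3, 4/3, 11)
obs 3: x=1 → posterior Dirichlet(14/3, 7/3, 11)
obs 4: x=0 → posterior Dirichlet(17/3, 7/3, 11)
obs 5: x=0 → posterior Dirichlet(20/3, 7/3, 11)
obs 6: x=2 → posterior Dirichlet(20/3, 7/3, 12)
obs 7: x=2 → posterior Dirichlet(20/3, 7/3, 13)
obs 8: x=1 → posterior Dirichlet(20/3, 10/3, 13)
obs 9: x=2 → posterior Dirichlet(20/3, 10/3, 14)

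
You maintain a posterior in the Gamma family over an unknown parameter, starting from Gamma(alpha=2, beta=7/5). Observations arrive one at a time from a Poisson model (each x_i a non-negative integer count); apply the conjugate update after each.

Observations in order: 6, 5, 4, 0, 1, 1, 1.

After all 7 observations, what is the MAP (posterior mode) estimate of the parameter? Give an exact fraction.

obs 1: x=6 → posterior Gamma(8, 12/5)
obs 2: x=5 → posterior Gamma(13, 17/5)
obs 3: x=4 → posterior Gamma(17, 22/5)
obs 4: x=0 → posterior Gamma(17, 27/5)
obs 5: x=1 → posterior Gamma(18, 32/5)
obs 6: x=1 → posterior Gamma(19, 37/5)
obs 7: x=1 → posterior Gamma(20, 42/5)

95/42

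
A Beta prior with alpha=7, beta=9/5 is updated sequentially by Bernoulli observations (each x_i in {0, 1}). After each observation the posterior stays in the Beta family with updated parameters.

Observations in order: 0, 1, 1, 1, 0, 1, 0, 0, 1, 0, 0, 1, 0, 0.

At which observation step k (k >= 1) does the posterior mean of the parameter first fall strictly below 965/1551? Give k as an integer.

obs 1: x=0 → posterior Beta(7, 14/5)
obs 2: x=1 → posterior Beta(8, 14/5)
obs 3: x=1 → posterior Beta(9, 14/5)
obs 4: x=1 → posterior Beta(10, 14/5)
obs 5: x=0 → posterior Beta(10, 19/5)
obs 6: x=1 → posterior Beta(11, 19/5)
obs 7: x=0 → posterior Beta(11, 24/5)
obs 8: x=0 → posterior Beta(11, 29/5)
obs 9: x=1 → posterior Beta(12, 29/5)
obs 10: x=0 → posterior Beta(12, 34/5)
obs 11: x=0 → posterior Beta(12, 39/5)
obs 12: x=1 → posterior Beta(13, 39/5)
obs 13: x=0 → posterior Beta(13, 44/5)
obs 14: x=0 → posterior Beta(13, 49/5)

k = 11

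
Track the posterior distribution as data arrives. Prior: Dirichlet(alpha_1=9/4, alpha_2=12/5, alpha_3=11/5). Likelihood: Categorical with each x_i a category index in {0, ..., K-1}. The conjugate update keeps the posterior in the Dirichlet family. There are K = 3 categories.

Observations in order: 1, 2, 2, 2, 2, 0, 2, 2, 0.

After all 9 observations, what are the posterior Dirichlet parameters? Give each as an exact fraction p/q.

alpha_1=17/4, alpha_2=17/5, alpha_3=41/5

obs 1: x=1 → posterior Dirichlet(9/4, 17/5, 11/5)
obs 2: x=2 → posterior Dirichlet(9/4, 17/5, 16/5)
obs 3: x=2 → posterior Dirichlet(9/4, 17/5, 21/5)
obs 4: x=2 → posterior Dirichlet(9/4, 17/5, 26/5)
obs 5: x=2 → posterior Dirichlet(9/4, 17/5, 31/5)
obs 6: x=0 → posterior Dirichlet(13/4, 17/5, 31/5)
obs 7: x=2 → posterior Dirichlet(13/4, 17/5, 36/5)
obs 8: x=2 → posterior Dirichlet(13/4, 17/5, 41/5)
obs 9: x=0 → posterior Dirichlet(17/4, 17/5, 41/5)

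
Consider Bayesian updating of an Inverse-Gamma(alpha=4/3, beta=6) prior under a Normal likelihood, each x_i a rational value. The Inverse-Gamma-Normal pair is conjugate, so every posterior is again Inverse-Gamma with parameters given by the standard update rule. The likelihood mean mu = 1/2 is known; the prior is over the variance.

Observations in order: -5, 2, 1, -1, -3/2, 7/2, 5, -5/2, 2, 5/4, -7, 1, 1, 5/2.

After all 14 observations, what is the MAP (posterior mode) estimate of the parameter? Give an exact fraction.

7335/896

obs 1: x=-5 → posterior Inverse-Gamma(11/6, 169/8)
obs 2: x=2 → posterior Inverse-Gamma(7/3, 89/4)
obs 3: x=1 → posterior Inverse-Gamma(17/6, 179/8)
obs 4: x=-1 → posterior Inverse-Gamma(10/3, 47/2)
obs 5: x=-3/2 → posterior Inverse-Gamma(23/6, 51/2)
obs 6: x=7/2 → posterior Inverse-Gamma(13/3, 30)
obs 7: x=5 → posterior Inverse-Gamma(29/6, 321/8)
obs 8: x=-5/2 → posterior Inverse-Gamma(16/3, 357/8)
obs 9: x=2 → posterior Inverse-Gamma(35/6, 183/4)
obs 10: x=5/4 → posterior Inverse-Gamma(19/3, 1473/32)
obs 11: x=-7 → posterior Inverse-Gamma(41/6, 2373/32)
obs 12: x=1 → posterior Inverse-Gamma(22/3, 2377/32)
obs 13: x=1 → posterior Inverse-Gamma(47/6, 2381/32)
obs 14: x=5/2 → posterior Inverse-Gamma(25/3, 2445/32)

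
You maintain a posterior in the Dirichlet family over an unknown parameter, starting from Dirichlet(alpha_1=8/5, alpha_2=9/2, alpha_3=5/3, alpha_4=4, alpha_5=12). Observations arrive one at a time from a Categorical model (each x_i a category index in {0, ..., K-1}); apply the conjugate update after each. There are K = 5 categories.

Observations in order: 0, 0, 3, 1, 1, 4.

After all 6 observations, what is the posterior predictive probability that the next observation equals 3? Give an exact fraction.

obs 1: x=0 → posterior Dirichlet(13/5, 9/2, 5/3, 4, 12)
obs 2: x=0 → posterior Dirichlet(18/5, 9/2, 5/3, 4, 12)
obs 3: x=3 → posterior Dirichlet(18/5, 9/2, 5/3, 5, 12)
obs 4: x=1 → posterior Dirichlet(18/5, 11/2, 5/3, 5, 12)
obs 5: x=1 → posterior Dirichlet(18/5, 13/2, 5/3, 5, 12)
obs 6: x=4 → posterior Dirichlet(18/5, 13/2, 5/3, 5, 13)

150/893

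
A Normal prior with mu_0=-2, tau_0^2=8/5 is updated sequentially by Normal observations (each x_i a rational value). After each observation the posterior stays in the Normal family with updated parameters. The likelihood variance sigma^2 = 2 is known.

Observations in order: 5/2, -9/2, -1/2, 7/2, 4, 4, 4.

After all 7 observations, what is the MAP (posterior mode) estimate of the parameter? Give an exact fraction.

obs 1: x=5/2 → posterior Normal(0, 8/9)
obs 2: x=-9/2 → posterior Normal(-18/13, 8/13)
obs 3: x=-1/2 → posterior Normal(-20/17, 8/17)
obs 4: x=7/2 → posterior Normal(-2/7, 8/21)
obs 5: x=4 → posterior Normal(2/5, 8/25)
obs 6: x=4 → posterior Normal(26/29, 8/29)
obs 7: x=4 → posterior Normal(14/11, 8/33)

14/11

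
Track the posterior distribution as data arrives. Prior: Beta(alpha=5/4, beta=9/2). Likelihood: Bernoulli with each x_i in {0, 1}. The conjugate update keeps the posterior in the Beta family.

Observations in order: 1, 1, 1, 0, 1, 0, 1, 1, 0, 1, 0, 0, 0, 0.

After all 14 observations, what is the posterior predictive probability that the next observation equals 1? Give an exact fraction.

33/79

obs 1: x=1 → posterior Beta(9/4, 9/2)
obs 2: x=1 → posterior Beta(13/4, 9/2)
obs 3: x=1 → posterior Beta(17/4, 9/2)
obs 4: x=0 → posterior Beta(17/4, 11/2)
obs 5: x=1 → posterior Beta(21/4, 11/2)
obs 6: x=0 → posterior Beta(21/4, 13/2)
obs 7: x=1 → posterior Beta(25/4, 13/2)
obs 8: x=1 → posterior Beta(29/4, 13/2)
obs 9: x=0 → posterior Beta(29/4, 15/2)
obs 10: x=1 → posterior Beta(33/4, 15/2)
obs 11: x=0 → posterior Beta(33/4, 17/2)
obs 12: x=0 → posterior Beta(33/4, 19/2)
obs 13: x=0 → posterior Beta(33/4, 21/2)
obs 14: x=0 → posterior Beta(33/4, 23/2)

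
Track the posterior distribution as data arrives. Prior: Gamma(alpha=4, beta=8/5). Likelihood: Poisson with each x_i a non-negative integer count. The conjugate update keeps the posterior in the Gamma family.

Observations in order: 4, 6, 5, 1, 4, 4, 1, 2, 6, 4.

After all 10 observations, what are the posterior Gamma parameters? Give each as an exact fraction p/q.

alpha=41, beta=58/5

obs 1: x=4 → posterior Gamma(8, 13/5)
obs 2: x=6 → posterior Gamma(14, 18/5)
obs 3: x=5 → posterior Gamma(19, 23/5)
obs 4: x=1 → posterior Gamma(20, 28/5)
obs 5: x=4 → posterior Gamma(24, 33/5)
obs 6: x=4 → posterior Gamma(28, 38/5)
obs 7: x=1 → posterior Gamma(29, 43/5)
obs 8: x=2 → posterior Gamma(31, 48/5)
obs 9: x=6 → posterior Gamma(37, 53/5)
obs 10: x=4 → posterior Gamma(41, 58/5)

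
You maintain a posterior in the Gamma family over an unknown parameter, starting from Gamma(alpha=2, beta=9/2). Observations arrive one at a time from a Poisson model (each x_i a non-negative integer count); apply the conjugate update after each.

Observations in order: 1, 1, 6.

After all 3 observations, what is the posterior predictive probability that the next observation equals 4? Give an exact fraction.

6596880468750000/168377826559400929

obs 1: x=1 → posterior Gamma(3, 11/2)
obs 2: x=1 → posterior Gamma(4, 13/2)
obs 3: x=6 → posterior Gamma(10, 15/2)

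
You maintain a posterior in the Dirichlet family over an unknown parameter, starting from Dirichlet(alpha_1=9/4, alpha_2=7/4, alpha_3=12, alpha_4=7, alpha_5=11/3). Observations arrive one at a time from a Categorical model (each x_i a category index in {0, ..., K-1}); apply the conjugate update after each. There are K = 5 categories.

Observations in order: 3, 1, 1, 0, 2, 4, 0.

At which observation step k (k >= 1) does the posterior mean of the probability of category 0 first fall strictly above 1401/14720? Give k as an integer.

obs 1: x=3 → posterior Dirichlet(9/4, 7/4, 12, 8, 11/3)
obs 2: x=1 → posterior Dirichlet(9/4, 11/4, 12, 8, 11/3)
obs 3: x=1 → posterior Dirichlet(9/4, 15/4, 12, 8, 11/3)
obs 4: x=0 → posterior Dirichlet(13/4, 15/4, 12, 8, 11/3)
obs 5: x=2 → posterior Dirichlet(13/4, 15/4, 13, 8, 11/3)
obs 6: x=4 → posterior Dirichlet(13/4, 15/4, 13, 8, 14/3)
obs 7: x=0 → posterior Dirichlet(17/4, 15/4, 13, 8, 14/3)

k = 4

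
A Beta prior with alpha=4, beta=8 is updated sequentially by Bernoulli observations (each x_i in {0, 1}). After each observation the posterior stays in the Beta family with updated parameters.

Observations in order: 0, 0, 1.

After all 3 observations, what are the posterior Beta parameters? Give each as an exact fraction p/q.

obs 1: x=0 → posterior Beta(4, 9)
obs 2: x=0 → posterior Beta(4, 10)
obs 3: x=1 → posterior Beta(5, 10)

alpha=5, beta=10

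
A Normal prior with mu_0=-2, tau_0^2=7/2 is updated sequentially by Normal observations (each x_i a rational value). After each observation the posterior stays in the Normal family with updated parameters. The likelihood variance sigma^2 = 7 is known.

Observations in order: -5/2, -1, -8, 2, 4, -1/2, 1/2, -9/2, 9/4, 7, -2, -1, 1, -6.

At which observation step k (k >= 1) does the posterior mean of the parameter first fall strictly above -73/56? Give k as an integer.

obs 1: x=-5/2 → posterior Normal(-13/6, 7/3)
obs 2: x=-1 → posterior Normal(-15/8, 7/4)
obs 3: x=-8 → posterior Normal(-31/10, 7/5)
obs 4: x=2 → posterior Normal(-9/4, 7/6)
obs 5: x=4 → posterior Normal(-19/14, 1)
obs 6: x=-1/2 → posterior Normal(-5/4, 7/8)
obs 7: x=1/2 → posterior Normal(-19/18, 7/9)
obs 8: x=-9/2 → posterior Normal(-7/5, 7/10)
obs 9: x=9/4 → posterior Normal(-47/44, 7/11)
obs 10: x=7 → posterior Normal(-19/48, 7/12)
obs 11: x=-2 → posterior Normal(-27/52, 7/13)
obs 12: x=-1 → posterior Normal(-31/56, 1/2)
obs 13: x=1 → posterior Normal(-9/20, 7/15)
obs 14: x=-6 → posterior Normal(-51/64, 7/16)

k = 6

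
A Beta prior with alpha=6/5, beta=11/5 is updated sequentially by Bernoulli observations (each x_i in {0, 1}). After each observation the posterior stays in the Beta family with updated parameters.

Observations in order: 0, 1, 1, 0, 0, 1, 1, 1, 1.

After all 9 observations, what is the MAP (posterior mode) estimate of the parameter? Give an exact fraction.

obs 1: x=0 → posterior Beta(6/5, 16/5)
obs 2: x=1 → posterior Beta(11/5, 16/5)
obs 3: x=1 → posterior Beta(16/5, 16/5)
obs 4: x=0 → posterior Beta(16/5, 21/5)
obs 5: x=0 → posterior Beta(16/5, 26/5)
obs 6: x=1 → posterior Beta(21/5, 26/5)
obs 7: x=1 → posterior Beta(26/5, 26/5)
obs 8: x=1 → posterior Beta(31/5, 26/5)
obs 9: x=1 → posterior Beta(36/5, 26/5)

31/52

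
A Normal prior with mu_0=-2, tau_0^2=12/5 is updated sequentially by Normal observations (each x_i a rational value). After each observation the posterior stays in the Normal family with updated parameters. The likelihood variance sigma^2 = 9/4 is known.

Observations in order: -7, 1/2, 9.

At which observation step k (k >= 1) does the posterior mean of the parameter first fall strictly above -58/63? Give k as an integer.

obs 1: x=-7 → posterior Normal(-142/31, 36/31)
obs 2: x=1/2 → posterior Normal(-134/47, 36/47)
obs 3: x=9 → posterior Normal(10/63, 4/7)

k = 3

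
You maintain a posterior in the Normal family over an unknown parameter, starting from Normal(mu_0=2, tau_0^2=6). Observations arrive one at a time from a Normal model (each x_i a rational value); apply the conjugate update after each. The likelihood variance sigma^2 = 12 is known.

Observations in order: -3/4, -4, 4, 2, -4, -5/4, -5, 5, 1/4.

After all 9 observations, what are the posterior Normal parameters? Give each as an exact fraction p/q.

obs 1: x=-3/4 → posterior Normal(13/12, 4)
obs 2: x=-4 → posterior Normal(-3/16, 3)
obs 3: x=4 → posterior Normal(13/20, 12/5)
obs 4: x=2 → posterior Normal(7/8, 2)
obs 5: x=-4 → posterior Normal(5/28, 12/7)
obs 6: x=-5/4 → posterior Normal(0, 3/2)
obs 7: x=-5 → posterior Normal(-5/9, 4/3)
obs 8: x=5 → posterior Normal(0, 6/5)
obs 9: x=1/4 → posterior Normal(1/44, 12/11)

mu_0=1/44, tau_0^2=12/11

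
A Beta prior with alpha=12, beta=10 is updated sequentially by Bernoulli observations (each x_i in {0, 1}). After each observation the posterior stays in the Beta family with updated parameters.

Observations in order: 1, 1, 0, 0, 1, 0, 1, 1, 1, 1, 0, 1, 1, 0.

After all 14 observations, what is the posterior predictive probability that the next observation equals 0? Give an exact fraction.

obs 1: x=1 → posterior Beta(13, 10)
obs 2: x=1 → posterior Beta(14, 10)
obs 3: x=0 → posterior Beta(14, 11)
obs 4: x=0 → posterior Beta(14, 12)
obs 5: x=1 → posterior Beta(15, 12)
obs 6: x=0 → posterior Beta(15, 13)
obs 7: x=1 → posterior Beta(16, 13)
obs 8: x=1 → posterior Beta(17, 13)
obs 9: x=1 → posterior Beta(18, 13)
obs 10: x=1 → posterior Beta(19, 13)
obs 11: x=0 → posterior Beta(19, 14)
obs 12: x=1 → posterior Beta(20, 14)
obs 13: x=1 → posterior Beta(21, 14)
obs 14: x=0 → posterior Beta(21, 15)

5/12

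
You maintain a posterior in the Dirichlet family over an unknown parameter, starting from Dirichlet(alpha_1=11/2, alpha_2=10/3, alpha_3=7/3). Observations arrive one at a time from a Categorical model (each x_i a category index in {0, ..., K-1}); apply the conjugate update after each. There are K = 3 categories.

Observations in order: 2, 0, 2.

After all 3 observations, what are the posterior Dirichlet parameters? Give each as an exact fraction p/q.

alpha_1=13/2, alpha_2=10/3, alpha_3=13/3

obs 1: x=2 → posterior Dirichlet(11/2, 10/3, 10/3)
obs 2: x=0 → posterior Dirichlet(13/2, 10/3, 10/3)
obs 3: x=2 → posterior Dirichlet(13/2, 10/3, 13/3)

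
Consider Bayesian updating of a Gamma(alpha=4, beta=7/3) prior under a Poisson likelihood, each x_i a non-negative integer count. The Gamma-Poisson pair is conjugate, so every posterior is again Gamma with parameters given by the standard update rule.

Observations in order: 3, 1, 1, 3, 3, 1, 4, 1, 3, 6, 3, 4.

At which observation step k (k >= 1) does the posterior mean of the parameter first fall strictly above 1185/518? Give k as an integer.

obs 1: x=3 → posterior Gamma(7, 10/3)
obs 2: x=1 → posterior Gamma(8, 13/3)
obs 3: x=1 → posterior Gamma(9, 16/3)
obs 4: x=3 → posterior Gamma(12, 19/3)
obs 5: x=3 → posterior Gamma(15, 22/3)
obs 6: x=1 → posterior Gamma(16, 25/3)
obs 7: x=4 → posterior Gamma(20, 28/3)
obs 8: x=1 → posterior Gamma(21, 31/3)
obs 9: x=3 → posterior Gamma(24, 34/3)
obs 10: x=6 → posterior Gamma(30, 37/3)
obs 11: x=3 → posterior Gamma(33, 40/3)
obs 12: x=4 → posterior Gamma(37, 43/3)

k = 10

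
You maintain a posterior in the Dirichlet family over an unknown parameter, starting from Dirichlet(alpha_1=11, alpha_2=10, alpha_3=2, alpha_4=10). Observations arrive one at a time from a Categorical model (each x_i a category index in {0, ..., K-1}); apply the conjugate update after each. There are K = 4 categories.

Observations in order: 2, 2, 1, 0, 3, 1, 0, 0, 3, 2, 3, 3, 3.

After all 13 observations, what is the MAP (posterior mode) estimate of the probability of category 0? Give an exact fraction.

obs 1: x=2 → posterior Dirichlet(11, 10, 3, 10)
obs 2: x=2 → posterior Dirichlet(11, 10, 4, 10)
obs 3: x=1 → posterior Dirichlet(11, 11, 4, 10)
obs 4: x=0 → posterior Dirichlet(12, 11, 4, 10)
obs 5: x=3 → posterior Dirichlet(12, 11, 4, 11)
obs 6: x=1 → posterior Dirichlet(12, 12, 4, 11)
obs 7: x=0 → posterior Dirichlet(13, 12, 4, 11)
obs 8: x=0 → posterior Dirichlet(14, 12, 4, 11)
obs 9: x=3 → posterior Dirichlet(14, 12, 4, 12)
obs 10: x=2 → posterior Dirichlet(14, 12, 5, 12)
obs 11: x=3 → posterior Dirichlet(14, 12, 5, 13)
obs 12: x=3 → posterior Dirichlet(14, 12, 5, 14)
obs 13: x=3 → posterior Dirichlet(14, 12, 5, 15)

13/42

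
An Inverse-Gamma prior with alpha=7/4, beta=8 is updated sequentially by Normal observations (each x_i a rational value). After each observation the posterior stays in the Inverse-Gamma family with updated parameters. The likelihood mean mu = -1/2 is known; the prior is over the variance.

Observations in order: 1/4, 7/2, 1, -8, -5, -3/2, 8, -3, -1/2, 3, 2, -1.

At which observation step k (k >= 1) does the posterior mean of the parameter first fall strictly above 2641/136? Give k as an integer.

k = 7

obs 1: x=1/4 → posterior Inverse-Gamma(9/4, 265/32)
obs 2: x=7/2 → posterior Inverse-Gamma(11/4, 521/32)
obs 3: x=1 → posterior Inverse-Gamma(13/4, 557/32)
obs 4: x=-8 → posterior Inverse-Gamma(15/4, 1457/32)
obs 5: x=-5 → posterior Inverse-Gamma(17/4, 1781/32)
obs 6: x=-3/2 → posterior Inverse-Gamma(19/4, 1797/32)
obs 7: x=8 → posterior Inverse-Gamma(21/4, 2953/32)
obs 8: x=-3 → posterior Inverse-Gamma(23/4, 3053/32)
obs 9: x=-1/2 → posterior Inverse-Gamma(25/4, 3053/32)
obs 10: x=3 → posterior Inverse-Gamma(27/4, 3249/32)
obs 11: x=2 → posterior Inverse-Gamma(29/4, 3349/32)
obs 12: x=-1 → posterior Inverse-Gamma(31/4, 3353/32)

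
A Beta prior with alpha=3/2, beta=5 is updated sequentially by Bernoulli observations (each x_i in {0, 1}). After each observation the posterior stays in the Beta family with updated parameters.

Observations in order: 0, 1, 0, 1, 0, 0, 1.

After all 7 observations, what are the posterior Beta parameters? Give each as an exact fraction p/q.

alpha=9/2, beta=9

obs 1: x=0 → posterior Beta(3/2, 6)
obs 2: x=1 → posterior Beta(5/2, 6)
obs 3: x=0 → posterior Beta(5/2, 7)
obs 4: x=1 → posterior Beta(7/2, 7)
obs 5: x=0 → posterior Beta(7/2, 8)
obs 6: x=0 → posterior Beta(7/2, 9)
obs 7: x=1 → posterior Beta(9/2, 9)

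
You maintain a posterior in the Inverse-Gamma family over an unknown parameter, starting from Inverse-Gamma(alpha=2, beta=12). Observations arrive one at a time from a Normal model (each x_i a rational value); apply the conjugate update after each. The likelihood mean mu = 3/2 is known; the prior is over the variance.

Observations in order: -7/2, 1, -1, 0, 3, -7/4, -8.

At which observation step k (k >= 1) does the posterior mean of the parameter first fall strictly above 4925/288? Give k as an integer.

k = 7

obs 1: x=-7/2 → posterior Inverse-Gamma(5/2, 49/2)
obs 2: x=1 → posterior Inverse-Gamma(3, 197/8)
obs 3: x=-1 → posterior Inverse-Gamma(7/2, 111/4)
obs 4: x=0 → posterior Inverse-Gamma(4, 231/8)
obs 5: x=3 → posterior Inverse-Gamma(9/2, 30)
obs 6: x=-7/4 → posterior Inverse-Gamma(5, 1129/32)
obs 7: x=-8 → posterior Inverse-Gamma(11/2, 2573/32)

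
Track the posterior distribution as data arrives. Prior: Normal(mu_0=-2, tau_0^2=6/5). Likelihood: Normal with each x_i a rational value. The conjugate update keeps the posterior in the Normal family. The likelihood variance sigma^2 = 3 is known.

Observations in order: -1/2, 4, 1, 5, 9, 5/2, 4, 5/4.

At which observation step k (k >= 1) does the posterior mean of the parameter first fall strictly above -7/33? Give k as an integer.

obs 1: x=-1/2 → posterior Normal(-11/7, 6/7)
obs 2: x=4 → posterior Normal(-1/3, 2/3)
obs 3: x=1 → posterior Normal(-1/11, 6/11)
obs 4: x=5 → posterior Normal(9/13, 6/13)
obs 5: x=9 → posterior Normal(9/5, 2/5)
obs 6: x=5/2 → posterior Normal(32/17, 6/17)
obs 7: x=4 → posterior Normal(40/19, 6/19)
obs 8: x=5/4 → posterior Normal(85/42, 2/7)

k = 3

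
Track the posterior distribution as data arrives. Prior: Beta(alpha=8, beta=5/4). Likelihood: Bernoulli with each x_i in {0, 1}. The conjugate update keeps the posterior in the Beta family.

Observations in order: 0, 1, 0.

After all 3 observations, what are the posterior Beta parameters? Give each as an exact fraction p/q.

alpha=9, beta=13/4

obs 1: x=0 → posterior Beta(8, 9/4)
obs 2: x=1 → posterior Beta(9, 9/4)
obs 3: x=0 → posterior Beta(9, 13/4)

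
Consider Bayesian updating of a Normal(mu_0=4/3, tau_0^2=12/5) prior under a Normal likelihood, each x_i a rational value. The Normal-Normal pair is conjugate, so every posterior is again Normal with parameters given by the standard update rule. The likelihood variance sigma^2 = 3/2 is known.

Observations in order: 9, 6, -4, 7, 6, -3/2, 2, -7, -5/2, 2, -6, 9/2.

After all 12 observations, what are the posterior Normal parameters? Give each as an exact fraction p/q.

obs 1: x=9 → posterior Normal(236/39, 12/13)
obs 2: x=6 → posterior Normal(380/63, 4/7)
obs 3: x=-4 → posterior Normal(284/87, 12/29)
obs 4: x=7 → posterior Normal(452/111, 12/37)
obs 5: x=6 → posterior Normal(596/135, 4/15)
obs 6: x=-3/2 → posterior Normal(560/159, 12/53)
obs 7: x=2 → posterior Normal(608/183, 12/61)
obs 8: x=-7 → posterior Normal(440/207, 4/23)
obs 9: x=-5/2 → posterior Normal(380/231, 12/77)
obs 10: x=2 → posterior Normal(428/255, 12/85)
obs 11: x=-6 → posterior Normal(284/279, 4/31)
obs 12: x=9/2 → posterior Normal(392/303, 12/101)

mu_0=392/303, tau_0^2=12/101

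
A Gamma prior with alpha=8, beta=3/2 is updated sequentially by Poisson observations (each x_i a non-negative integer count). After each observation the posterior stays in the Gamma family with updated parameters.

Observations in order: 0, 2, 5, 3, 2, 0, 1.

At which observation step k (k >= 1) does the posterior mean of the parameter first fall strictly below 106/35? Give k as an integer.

k = 2

obs 1: x=0 → posterior Gamma(8, 5/2)
obs 2: x=2 → posterior Gamma(10, 7/2)
obs 3: x=5 → posterior Gamma(15, 9/2)
obs 4: x=3 → posterior Gamma(18, 11/2)
obs 5: x=2 → posterior Gamma(20, 13/2)
obs 6: x=0 → posterior Gamma(20, 15/2)
obs 7: x=1 → posterior Gamma(21, 17/2)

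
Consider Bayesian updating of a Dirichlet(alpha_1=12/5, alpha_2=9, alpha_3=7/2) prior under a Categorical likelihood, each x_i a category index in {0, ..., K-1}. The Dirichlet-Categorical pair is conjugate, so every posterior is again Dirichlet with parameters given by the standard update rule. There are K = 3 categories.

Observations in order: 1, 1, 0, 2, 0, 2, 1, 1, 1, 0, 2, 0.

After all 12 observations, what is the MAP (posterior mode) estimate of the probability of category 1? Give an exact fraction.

obs 1: x=1 → posterior Dirichlet(12/5, 10, 7/2)
obs 2: x=1 → posterior Dirichlet(12/5, 11, 7/2)
obs 3: x=0 → posterior Dirichlet(17/5, 11, 7/2)
obs 4: x=2 → posterior Dirichlet(17/5, 11, 9/2)
obs 5: x=0 → posterior Dirichlet(22/5, 11, 9/2)
obs 6: x=2 → posterior Dirichlet(22/5, 11, 11/2)
obs 7: x=1 → posterior Dirichlet(22/5, 12, 11/2)
obs 8: x=1 → posterior Dirichlet(22/5, 13, 11/2)
obs 9: x=1 → posterior Dirichlet(22/5, 14, 11/2)
obs 10: x=0 → posterior Dirichlet(27/5, 14, 11/2)
obs 11: x=2 → posterior Dirichlet(27/5, 14, 13/2)
obs 12: x=0 → posterior Dirichlet(32/5, 14, 13/2)

130/239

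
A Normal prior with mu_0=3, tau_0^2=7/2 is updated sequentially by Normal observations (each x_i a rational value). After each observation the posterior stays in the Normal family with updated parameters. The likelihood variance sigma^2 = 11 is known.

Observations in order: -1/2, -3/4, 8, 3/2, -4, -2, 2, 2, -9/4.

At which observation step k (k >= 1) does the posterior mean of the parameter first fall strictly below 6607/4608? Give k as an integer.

obs 1: x=-1/2 → posterior Normal(125/58, 77/29)
obs 2: x=-3/4 → posterior Normal(229/144, 77/36)
obs 3: x=8 → posterior Normal(453/172, 77/43)
obs 4: x=3/2 → posterior Normal(99/40, 77/50)
obs 5: x=-4 → posterior Normal(383/228, 77/57)
obs 6: x=-2 → posterior Normal(327/256, 77/64)
obs 7: x=2 → posterior Normal(383/284, 77/71)
obs 8: x=2 → posterior Normal(439/312, 77/78)
obs 9: x=-9/4 → posterior Normal(94/85, 77/85)

k = 6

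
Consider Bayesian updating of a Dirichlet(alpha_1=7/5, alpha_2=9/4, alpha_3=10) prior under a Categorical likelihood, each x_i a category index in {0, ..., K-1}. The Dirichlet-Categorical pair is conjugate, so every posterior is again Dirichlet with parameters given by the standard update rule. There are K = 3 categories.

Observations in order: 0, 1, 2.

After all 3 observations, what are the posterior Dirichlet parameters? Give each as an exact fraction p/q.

obs 1: x=0 → posterior Dirichlet(12/5, 9/4, 10)
obs 2: x=1 → posterior Dirichlet(12/5, 13/4, 10)
obs 3: x=2 → posterior Dirichlet(12/5, 13/4, 11)

alpha_1=12/5, alpha_2=13/4, alpha_3=11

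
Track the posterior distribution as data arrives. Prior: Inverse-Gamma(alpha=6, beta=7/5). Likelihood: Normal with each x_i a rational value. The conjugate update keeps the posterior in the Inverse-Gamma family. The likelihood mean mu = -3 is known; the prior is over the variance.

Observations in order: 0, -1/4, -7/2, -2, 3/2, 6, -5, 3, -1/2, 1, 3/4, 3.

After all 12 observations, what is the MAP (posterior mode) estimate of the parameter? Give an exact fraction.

obs 1: x=0 → posterior Inverse-Gamma(13/2, 59/10)
obs 2: x=-1/4 → posterior Inverse-Gamma(7, 1549/160)
obs 3: x=-7/2 → posterior Inverse-Gamma(15/2, 1569/160)
obs 4: x=-2 → posterior Inverse-Gamma(8, 1649/160)
obs 5: x=3/2 → posterior Inverse-Gamma(17/2, 3269/160)
obs 6: x=6 → posterior Inverse-Gamma(9, 9749/160)
obs 7: x=-5 → posterior Inverse-Gamma(19/2, 10069/160)
obs 8: x=3 → posterior Inverse-Gamma(10, 12949/160)
obs 9: x=-1/2 → posterior Inverse-Gamma(21/2, 13449/160)
obs 10: x=1 → posterior Inverse-Gamma(11, 14729/160)
obs 11: x=3/4 → posterior Inverse-Gamma(23/2, 7927/80)
obs 12: x=3 → posterior Inverse-Gamma(12, 9367/80)

9367/1040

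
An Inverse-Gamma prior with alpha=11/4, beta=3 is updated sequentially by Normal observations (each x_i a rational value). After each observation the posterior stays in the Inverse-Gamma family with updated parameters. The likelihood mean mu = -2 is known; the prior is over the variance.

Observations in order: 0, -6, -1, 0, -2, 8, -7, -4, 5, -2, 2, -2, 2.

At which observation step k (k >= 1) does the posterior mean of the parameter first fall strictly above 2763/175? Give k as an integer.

obs 1: x=0 → posterior Inverse-Gamma(13/4, 5)
obs 2: x=-6 → posterior Inverse-Gamma(15/4, 13)
obs 3: x=-1 → posterior Inverse-Gamma(17/4, 27/2)
obs 4: x=0 → posterior Inverse-Gamma(19/4, 31/2)
obs 5: x=-2 → posterior Inverse-Gamma(21/4, 31/2)
obs 6: x=8 → posterior Inverse-Gamma(23/4, 131/2)
obs 7: x=-7 → posterior Inverse-Gamma(25/4, 78)
obs 8: x=-4 → posterior Inverse-Gamma(27/4, 80)
obs 9: x=5 → posterior Inverse-Gamma(29/4, 209/2)
obs 10: x=-2 → posterior Inverse-Gamma(31/4, 209/2)
obs 11: x=2 → posterior Inverse-Gamma(33/4, 225/2)
obs 12: x=-2 → posterior Inverse-Gamma(35/4, 225/2)
obs 13: x=2 → posterior Inverse-Gamma(37/4, 241/2)

k = 9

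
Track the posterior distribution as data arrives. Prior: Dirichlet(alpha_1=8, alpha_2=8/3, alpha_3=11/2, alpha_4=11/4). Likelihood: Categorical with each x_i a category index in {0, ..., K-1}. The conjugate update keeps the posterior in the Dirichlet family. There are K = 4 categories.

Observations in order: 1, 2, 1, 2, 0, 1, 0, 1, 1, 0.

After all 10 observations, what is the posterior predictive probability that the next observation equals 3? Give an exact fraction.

obs 1: x=1 → posterior Dirichlet(8, 11/3, 11/2, 11/4)
obs 2: x=2 → posterior Dirichlet(8, 11/3, 13/2, 11/4)
obs 3: x=1 → posterior Dirichlet(8, 14/3, 13/2, 11/4)
obs 4: x=2 → posterior Dirichlet(8, 14/3, 15/2, 11/4)
obs 5: x=0 → posterior Dirichlet(9, 14/3, 15/2, 11/4)
obs 6: x=1 → posterior Dirichlet(9, 17/3, 15/2, 11/4)
obs 7: x=0 → posterior Dirichlet(10, 17/3, 15/2, 11/4)
obs 8: x=1 → posterior Dirichlet(10, 20/3, 15/2, 11/4)
obs 9: x=1 → posterior Dirichlet(10, 23/3, 15/2, 11/4)
obs 10: x=0 → posterior Dirichlet(11, 23/3, 15/2, 11/4)

33/347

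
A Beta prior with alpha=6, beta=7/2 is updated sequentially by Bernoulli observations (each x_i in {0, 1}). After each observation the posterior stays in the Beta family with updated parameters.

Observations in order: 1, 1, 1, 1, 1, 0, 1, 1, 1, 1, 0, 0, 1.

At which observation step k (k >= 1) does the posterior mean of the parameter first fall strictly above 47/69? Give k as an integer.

k = 2

obs 1: x=1 → posterior Beta(7, 7/2)
obs 2: x=1 → posterior Beta(8, 7/2)
obs 3: x=1 → posterior Beta(9, 7/2)
obs 4: x=1 → posterior Beta(10, 7/2)
obs 5: x=1 → posterior Beta(11, 7/2)
obs 6: x=0 → posterior Beta(11, 9/2)
obs 7: x=1 → posterior Beta(12, 9/2)
obs 8: x=1 → posterior Beta(13, 9/2)
obs 9: x=1 → posterior Beta(14, 9/2)
obs 10: x=1 → posterior Beta(15, 9/2)
obs 11: x=0 → posterior Beta(15, 11/2)
obs 12: x=0 → posterior Beta(15, 13/2)
obs 13: x=1 → posterior Beta(16, 13/2)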